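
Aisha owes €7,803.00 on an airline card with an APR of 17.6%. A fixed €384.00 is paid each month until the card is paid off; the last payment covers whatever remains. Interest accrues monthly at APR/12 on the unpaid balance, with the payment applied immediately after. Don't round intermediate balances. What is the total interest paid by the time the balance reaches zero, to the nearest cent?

€1,530.23

Monthly rate r = 17.6%/12 = 1.46667% = 0.0146667.
Payoff takes n = ⌈−ln(1 − rB₀/P)/ln(1+r)⌉ = ⌈24.304⌉ = 25 payments; the last is €117.23.
Total paid = 24·€384.00 + €117.23 = €9,333.23.
Total interest = total paid − principal = €9,333.23 − €7,803.00 = €1,530.23.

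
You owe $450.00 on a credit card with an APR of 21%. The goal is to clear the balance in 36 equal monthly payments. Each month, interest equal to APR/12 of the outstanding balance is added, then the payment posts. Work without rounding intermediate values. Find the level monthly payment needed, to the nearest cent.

$16.95

Monthly rate r = 21%/12 = 1.75% = 0.0175.
Level-payment amortization: P = B₀·r / (1 − (1+r)^(−n)) = 450.00·0.0175 / (1 − 1.0175^(−36)).
Denominator 1 − (1+r)^(−36) = 0.464498174.
P = 7.875 / 0.464498174 ≈ 16.95.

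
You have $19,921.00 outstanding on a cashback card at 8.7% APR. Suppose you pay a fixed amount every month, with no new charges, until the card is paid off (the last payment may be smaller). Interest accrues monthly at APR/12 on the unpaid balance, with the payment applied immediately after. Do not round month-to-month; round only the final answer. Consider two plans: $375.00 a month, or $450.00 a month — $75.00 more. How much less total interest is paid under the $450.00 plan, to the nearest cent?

Monthly rate r = 8.7%/12 = 0.725% = 0.00725.
At $375.00/mo: n = ⌈−ln(1 − rB₀/P)/ln(1+r)⌉ = 68 payments (last $122.91); total interest = total paid − $19,921.00 = $5,326.91.
At $450.00/mo: 54 payments (last $261.77); total interest $4,190.77.
Interest saved = $5,326.91 − $4,190.77 = $1,136.14.

$1,136.14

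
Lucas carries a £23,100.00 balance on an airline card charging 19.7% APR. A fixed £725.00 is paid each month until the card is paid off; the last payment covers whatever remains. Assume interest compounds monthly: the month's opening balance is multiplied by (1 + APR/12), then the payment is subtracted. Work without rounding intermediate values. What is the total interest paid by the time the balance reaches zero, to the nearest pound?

Monthly rate r = 19.7%/12 = 1.64167% = 0.0164167.
Payoff takes n = ⌈−ln(1 − rB₀/P)/ln(1+r)⌉ = ⌈45.469⌉ = 46 payments; the last is £341.26.
Total paid = 45·£725.00 + £341.26 = £32,966.26.
Total interest = total paid − principal = £32,966.26 − £23,100.00 = £9,866.26.

£9,866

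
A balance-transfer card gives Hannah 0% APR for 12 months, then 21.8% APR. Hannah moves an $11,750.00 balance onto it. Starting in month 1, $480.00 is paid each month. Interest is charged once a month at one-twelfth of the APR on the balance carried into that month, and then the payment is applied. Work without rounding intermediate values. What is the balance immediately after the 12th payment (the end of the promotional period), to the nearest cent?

$5,990.00

Promo months 1–12 at r₀ = 0%/12 = 0; months 13+ at r₁ = 21.8%/12 = 0.0181667.
After month 12 (no interest yet): B = $11,750.00 − 12·$480.00 = $5,990.00.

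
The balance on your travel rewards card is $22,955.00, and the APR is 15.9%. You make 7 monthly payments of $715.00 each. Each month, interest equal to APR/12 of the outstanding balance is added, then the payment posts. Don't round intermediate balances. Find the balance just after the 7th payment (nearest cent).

$19,962.20

Monthly rate r = 15.9%/12 = 1.325% = 0.01325.
Each month: B ← B·(1+r) − $715.00.
Month 1: interest $304.15; balance after payment $22,544.15.
Month 2: interest $298.71; balance after payment $22,127.86.
Month 3: interest $293.19; balance after payment $21,706.06.
Month 4: interest $287.61; balance after payment $21,278.66.
Month 5: interest $281.94; balance after payment $20,845.61.
Month 6: interest $276.20; balance after payment $20,406.81.
Month 7: interest $270.39; balance after payment $19,962.20.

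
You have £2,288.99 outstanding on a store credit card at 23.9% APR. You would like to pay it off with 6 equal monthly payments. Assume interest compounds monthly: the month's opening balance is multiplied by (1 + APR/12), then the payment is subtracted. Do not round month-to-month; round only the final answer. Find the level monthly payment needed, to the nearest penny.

£408.53

Monthly rate r = 23.9%/12 = 1.99167% = 0.0199167.
Level-payment amortization: P = B₀·r / (1 − (1+r)^(−n)) = 2288.99·0.0199167 / (1 − 1.01992^(−6)).
Denominator 1 − (1+r)^(−6) = 0.111593213.
P = 45.5891 / 0.111593213 ≈ 408.53.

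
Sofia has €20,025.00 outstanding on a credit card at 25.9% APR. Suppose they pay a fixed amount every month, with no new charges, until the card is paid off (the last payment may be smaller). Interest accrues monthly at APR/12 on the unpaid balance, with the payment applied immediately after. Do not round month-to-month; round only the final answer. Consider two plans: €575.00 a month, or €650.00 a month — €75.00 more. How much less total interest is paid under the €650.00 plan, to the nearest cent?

Monthly rate r = 25.9%/12 = 2.15833% = 0.0215833.
At €575.00/mo: n = ⌈−ln(1 − rB₀/P)/ln(1+r)⌉ = 66 payments (last €135.13); total interest = total paid − €20,025.00 = €17,485.13.
At €650.00/mo: 52 payments (last €134.60); total interest €13,259.60.
Interest saved = €17,485.13 − €13,259.60 = €4,225.53.

€4,225.53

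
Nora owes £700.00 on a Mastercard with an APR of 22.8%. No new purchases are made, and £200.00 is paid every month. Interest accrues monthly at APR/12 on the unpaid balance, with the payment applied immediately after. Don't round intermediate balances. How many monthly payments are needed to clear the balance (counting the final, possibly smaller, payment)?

Monthly rate r = 22.8%/12 = 1.9% = 0.019.
Recurrence: B ← B·(1+r) − £200.00.
Month 1: interest £13.30; balance after payment £513.30.
Month 2: interest £9.75; balance after payment £323.05.
Month 3: interest £6.14; balance after payment £129.19.
Month 4: interest £2.45; balance after payment £0.00.

4 months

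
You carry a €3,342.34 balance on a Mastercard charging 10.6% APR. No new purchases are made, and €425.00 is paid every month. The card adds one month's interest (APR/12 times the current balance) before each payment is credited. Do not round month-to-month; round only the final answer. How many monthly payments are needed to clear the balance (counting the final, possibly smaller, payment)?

9 months

Monthly rate r = 10.6%/12 = 0.883333% = 0.00883333.
Recurrence: B ← B·(1+r) − €425.00.
Month 1: interest €29.52; balance after payment €2,946.86.
Month 2: interest €26.03; balance after payment €2,547.89.
Closed form: n = −ln(1 − rB₀/P)/ln(1+r) = −ln(0.93053)/ln(1.00883) ≈ 8.187, so the balance reaches zero during payment 9.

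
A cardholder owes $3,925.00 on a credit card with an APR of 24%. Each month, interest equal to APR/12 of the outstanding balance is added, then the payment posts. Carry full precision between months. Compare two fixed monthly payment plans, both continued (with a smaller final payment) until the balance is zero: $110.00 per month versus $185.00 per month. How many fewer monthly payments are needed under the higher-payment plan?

36 fewer payments

Monthly rate r = 24%/12 = 2% = 0.02.
At $110.00/mo: n = ⌈−ln(1 − rB₀/P)/ln(1+r)⌉ = 64 payments (last $16.40); total interest = total paid − $3,925.00 = $3,021.40.
At $185.00/mo: 28 payments (last $164.05); total interest $1,234.05.
Payments saved = 64 − 28 = 36.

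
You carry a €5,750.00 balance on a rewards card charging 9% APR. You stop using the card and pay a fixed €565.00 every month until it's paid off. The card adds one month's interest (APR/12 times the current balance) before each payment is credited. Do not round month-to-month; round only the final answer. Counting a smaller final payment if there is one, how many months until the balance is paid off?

Monthly rate r = 9%/12 = 0.75% = 0.0075.
Recurrence: B ← B·(1+r) − €565.00.
Month 1: interest €43.12; balance after payment €5,228.12.
Month 2: interest €39.21; balance after payment €4,702.34.
Closed form: n = −ln(1 − rB₀/P)/ln(1+r) = −ln(0.92367)/ln(1.0075) ≈ 10.626, so the balance reaches zero during payment 11.

11 payments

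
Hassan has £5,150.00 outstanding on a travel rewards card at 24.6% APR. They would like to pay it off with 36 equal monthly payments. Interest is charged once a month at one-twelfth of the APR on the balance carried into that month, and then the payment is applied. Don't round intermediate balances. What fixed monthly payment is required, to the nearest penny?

Monthly rate r = 24.6%/12 = 2.05% = 0.0205.
Level-payment amortization: P = B₀·r / (1 − (1+r)^(−n)) = 5150.00·0.0205 / (1 − 1.0205^(−36)).
Denominator 1 − (1+r)^(−36) = 0.518349879.
P = 105.575 / 0.518349879 ≈ 203.68.

£203.68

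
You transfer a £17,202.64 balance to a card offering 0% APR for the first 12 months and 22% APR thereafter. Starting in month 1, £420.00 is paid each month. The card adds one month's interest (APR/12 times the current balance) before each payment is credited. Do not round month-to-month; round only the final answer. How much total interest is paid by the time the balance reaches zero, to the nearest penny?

£5,337.91

Promo months 1–12 at r₀ = 0%/12 = 0; months 13+ at r₁ = 22%/12 = 0.0183333.
After month 12 (no interest yet): B = £17,202.64 − 12·£420.00 = £12,162.64.
Then at r₁ with £420.00/mo: n₂ = −ln(1 − r₁·B/P)/ln(1+r₁) ≈ 41.67 → 42 more payments.
Total paid = 53·£420.00 + £280.55 = £22,540.55; interest = £22,540.55 − £17,202.64 = £5,337.91.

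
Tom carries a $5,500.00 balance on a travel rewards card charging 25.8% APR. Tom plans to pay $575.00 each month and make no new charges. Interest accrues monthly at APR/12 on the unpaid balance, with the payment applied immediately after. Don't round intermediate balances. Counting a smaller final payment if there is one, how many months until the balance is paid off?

11 months

Monthly rate r = 25.8%/12 = 2.15% = 0.0215.
Recurrence: B ← B·(1+r) − $575.00.
Month 1: interest $118.25; balance after payment $5,043.25.
Month 2: interest $108.43; balance after payment $4,576.68.
Closed form: n = −ln(1 − rB₀/P)/ln(1+r) = −ln(0.79435)/ln(1.0215) ≈ 10.823, so the balance reaches zero during payment 11.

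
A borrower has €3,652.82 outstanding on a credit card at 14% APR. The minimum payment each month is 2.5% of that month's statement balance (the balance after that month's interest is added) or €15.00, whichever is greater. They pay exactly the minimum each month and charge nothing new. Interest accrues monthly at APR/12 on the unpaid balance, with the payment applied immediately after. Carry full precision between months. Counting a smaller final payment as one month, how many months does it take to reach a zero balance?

186 months

Monthly rate r = 14%/12 = 1.16667% = 0.0116667.
While 2.5% of the post-interest balance exceeds €15.00, each month B ← (B·(1+r))·(1 − 0.025), i.e. B shrinks by the factor (1+r)·0.975 = 0.98638.
This holds for months 1–133. Entering month 134 the balance is €589.14; 2.5% of the post-interest balance is now below €15.00, so the flat €15.00 minimum applies from here.
From month 134 a fixed €15.00 at rate r clears €589.14 in 53 more payments. Total: 133 + 53 = 186 months.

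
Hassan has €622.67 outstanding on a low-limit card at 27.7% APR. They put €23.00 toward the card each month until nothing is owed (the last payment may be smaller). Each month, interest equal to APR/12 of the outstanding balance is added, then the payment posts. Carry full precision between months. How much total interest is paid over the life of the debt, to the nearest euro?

Monthly rate r = 27.7%/12 = 2.30833% = 0.0230833.
Payoff takes n = ⌈−ln(1 − rB₀/P)/ln(1+r)⌉ = ⌈42.971⌉ = 43 payments; the last is €22.33.
Total paid = 42·€23.00 + €22.33 = €988.33.
Total interest = total paid − principal = €988.33 − €622.67 = €365.66.

€366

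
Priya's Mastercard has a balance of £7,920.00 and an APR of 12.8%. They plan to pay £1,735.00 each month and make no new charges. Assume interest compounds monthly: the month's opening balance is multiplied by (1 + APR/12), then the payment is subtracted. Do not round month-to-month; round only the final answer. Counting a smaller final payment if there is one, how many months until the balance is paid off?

5 months

Monthly rate r = 12.8%/12 = 1.06667% = 0.0106667.
Recurrence: B ← B·(1+r) − £1,735.00.
Month 1: interest £84.48; balance after payment £6,269.48.
Month 2: interest £66.87; balance after payment £4,601.35.
Month 3: interest £49.08; balance after payment £2,915.44.
Month 4: interest £31.10; balance after payment £1,211.53.
Month 5: interest £12.92; balance after payment £0.00.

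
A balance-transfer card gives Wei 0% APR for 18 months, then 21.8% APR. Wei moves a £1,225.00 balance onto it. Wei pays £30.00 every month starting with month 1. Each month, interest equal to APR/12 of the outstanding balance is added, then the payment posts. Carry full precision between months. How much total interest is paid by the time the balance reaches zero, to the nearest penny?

£207.89

Promo months 1–18 at r₀ = 0%/12 = 0; months 19+ at r₁ = 21.8%/12 = 0.0181667.
After month 18 (no interest yet): B = £1,225.00 − 18·£30.00 = £685.00.
Then at r₁ with £30.00/mo: n₂ = −ln(1 − r₁·B/P)/ln(1+r₁) ≈ 29.76 → 30 more payments.
Total paid = 47·£30.00 + £22.89 = £1,432.89; interest = £1,432.89 − £1,225.00 = £207.89.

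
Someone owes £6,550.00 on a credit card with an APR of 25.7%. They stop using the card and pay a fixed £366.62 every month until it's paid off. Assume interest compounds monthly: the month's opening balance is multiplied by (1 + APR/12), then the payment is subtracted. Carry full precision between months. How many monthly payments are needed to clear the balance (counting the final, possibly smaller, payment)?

Monthly rate r = 25.7%/12 = 2.14167% = 0.0214167.
Recurrence: B ← B·(1+r) − £366.62.
Month 1: interest £140.28; balance after payment £6,323.66.
Month 2: interest £135.43; balance after payment £6,092.47.
Closed form: n = −ln(1 − rB₀/P)/ln(1+r) = −ln(0.61737)/ln(1.02142) ≈ 22.759, so the balance reaches zero during payment 23.

23 months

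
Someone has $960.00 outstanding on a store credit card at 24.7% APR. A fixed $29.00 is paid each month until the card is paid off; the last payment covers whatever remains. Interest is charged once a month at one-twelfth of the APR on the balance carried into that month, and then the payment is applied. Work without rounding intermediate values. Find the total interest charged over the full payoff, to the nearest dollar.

$668

Monthly rate r = 24.7%/12 = 2.05833% = 0.0205833.
Payoff takes n = ⌈−ln(1 − rB₀/P)/ln(1+r)⌉ = ⌈56.137⌉ = 57 payments; the last is $4.01.
Total paid = 56·$29.00 + $4.01 = $1,628.01.
Total interest = total paid − principal = $1,628.01 − $960.00 = $668.01.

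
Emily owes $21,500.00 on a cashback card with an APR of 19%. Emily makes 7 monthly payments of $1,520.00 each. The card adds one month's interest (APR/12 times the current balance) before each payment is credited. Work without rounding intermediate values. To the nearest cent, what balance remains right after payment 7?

$12,840.19

Monthly rate r = 19%/12 = 1.58333% = 0.0158333.
Each month: B ← B·(1+r) − $1,520.00.
Month 1: interest $340.42; balance after payment $20,320.42.
Month 2: interest $321.74; balance after payment $19,122.16.
Month 3: interest $302.77; balance after payment $17,904.92.
Month 4: interest $283.49; balance after payment $16,668.42.
Month 5: interest $263.92; balance after payment $15,412.34.
Month 6: interest $244.03; balance after payment $14,136.36.
Month 7: interest $223.83; balance after payment $12,840.19.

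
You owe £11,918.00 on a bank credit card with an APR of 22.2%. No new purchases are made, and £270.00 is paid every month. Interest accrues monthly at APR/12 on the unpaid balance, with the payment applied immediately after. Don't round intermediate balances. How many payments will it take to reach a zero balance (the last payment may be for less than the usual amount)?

Monthly rate r = 22.2%/12 = 1.85% = 0.0185.
Recurrence: B ← B·(1+r) − £270.00.
Month 1: interest £220.48; balance after payment £11,868.48.
Month 2: interest £219.57; balance after payment £11,818.05.
Closed form: n = −ln(1 − rB₀/P)/ln(1+r) = −ln(0.1834)/ln(1.0185) ≈ 92.527, so the balance reaches zero during payment 93.

93 payments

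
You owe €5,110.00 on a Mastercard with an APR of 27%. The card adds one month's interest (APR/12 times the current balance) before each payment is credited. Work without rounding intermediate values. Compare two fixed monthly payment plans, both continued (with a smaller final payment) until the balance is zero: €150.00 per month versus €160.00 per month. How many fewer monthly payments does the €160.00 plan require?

Monthly rate r = 27%/12 = 2.25% = 0.0225.
At €150.00/mo: n = ⌈−ln(1 − rB₀/P)/ln(1+r)⌉ = 66 payments (last €56.23); total interest = total paid − €5,110.00 = €4,696.23.
At €160.00/mo: 57 payments (last €157.66); total interest €4,007.66.
Payments saved = 66 − 57 = 9.

9 fewer payments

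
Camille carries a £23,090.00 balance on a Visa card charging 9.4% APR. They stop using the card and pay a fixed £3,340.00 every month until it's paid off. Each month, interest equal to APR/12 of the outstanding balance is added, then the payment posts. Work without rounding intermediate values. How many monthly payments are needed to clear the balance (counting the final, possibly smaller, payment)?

8 payments

Monthly rate r = 9.4%/12 = 0.783333% = 0.00783333.
Recurrence: B ← B·(1+r) − £3,340.00.
Month 1: interest £180.87; balance after payment £19,930.87.
Month 2: interest £156.13; balance after payment £16,747.00.
Closed form: n = −ln(1 − rB₀/P)/ln(1+r) = −ln(0.94585)/ln(1.00783) ≈ 7.135, so the balance reaches zero during payment 8.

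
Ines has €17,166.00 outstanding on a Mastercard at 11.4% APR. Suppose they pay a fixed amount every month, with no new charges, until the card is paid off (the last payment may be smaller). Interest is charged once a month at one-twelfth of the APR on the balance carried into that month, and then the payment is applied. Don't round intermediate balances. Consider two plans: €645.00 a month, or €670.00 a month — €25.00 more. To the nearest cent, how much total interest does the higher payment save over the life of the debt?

Monthly rate r = 11.4%/12 = 0.95% = 0.0095.
At €645.00/mo: n = ⌈−ln(1 − rB₀/P)/ln(1+r)⌉ = 31 payments (last €533.29); total interest = total paid − €17,166.00 = €2,717.29.
At €670.00/mo: 30 payments (last €335.18); total interest €2,599.18.
Interest saved = €2,717.29 − €2,599.18 = €118.11.

€118.11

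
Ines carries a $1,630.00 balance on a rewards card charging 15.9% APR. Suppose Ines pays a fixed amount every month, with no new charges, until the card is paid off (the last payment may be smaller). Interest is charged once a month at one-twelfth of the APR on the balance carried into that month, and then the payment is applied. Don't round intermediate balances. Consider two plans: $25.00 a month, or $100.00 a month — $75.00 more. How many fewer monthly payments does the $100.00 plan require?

Monthly rate r = 15.9%/12 = 1.325% = 0.01325.
At $25.00/mo: n = ⌈−ln(1 − rB₀/P)/ln(1+r)⌉ = 152 payments (last $12.87); total interest = total paid − $1,630.00 = $2,157.87.
At $100.00/mo: 19 payments (last $48.64); total interest $218.64.
Payments saved = 152 − 19 = 133.

133 fewer payments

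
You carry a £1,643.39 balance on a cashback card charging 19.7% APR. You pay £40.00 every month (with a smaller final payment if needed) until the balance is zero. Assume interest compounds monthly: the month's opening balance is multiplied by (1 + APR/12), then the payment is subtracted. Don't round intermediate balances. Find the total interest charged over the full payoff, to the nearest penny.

£1,113.59

Monthly rate r = 19.7%/12 = 1.64167% = 0.0164167.
Payoff takes n = ⌈−ln(1 − rB₀/P)/ln(1+r)⌉ = ⌈68.924⌉ = 69 payments; the last is £36.98.
Total paid = 68·£40.00 + £36.98 = £2,756.98.
Total interest = total paid − principal = £2,756.98 − £1,643.39 = £1,113.59.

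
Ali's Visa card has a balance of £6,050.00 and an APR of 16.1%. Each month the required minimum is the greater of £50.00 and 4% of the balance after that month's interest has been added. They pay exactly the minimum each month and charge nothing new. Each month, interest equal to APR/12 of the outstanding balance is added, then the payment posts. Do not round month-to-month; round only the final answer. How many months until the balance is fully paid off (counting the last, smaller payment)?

88 months

Monthly rate r = 16.1%/12 = 1.34167% = 0.0134167.
While 4% of the post-interest balance exceeds £50.00, each month B ← (B·(1+r))·(1 − 0.04), i.e. B shrinks by the factor (1+r)·0.96 = 0.97288.
This holds for months 1–58. Entering month 59 the balance is £1,227.99; 4% of the post-interest balance is now below £50.00, so the flat £50.00 minimum applies from here.
From month 59 a fixed £50.00 at rate r clears £1,227.99 in 30 more payments. Total: 58 + 30 = 88 months.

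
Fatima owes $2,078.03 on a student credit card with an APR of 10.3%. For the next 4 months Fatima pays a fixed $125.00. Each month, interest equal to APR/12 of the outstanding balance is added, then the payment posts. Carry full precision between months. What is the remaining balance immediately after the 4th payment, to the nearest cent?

$1,643.83

Monthly rate r = 10.3%/12 = 0.858333% = 0.00858333.
Each month: B ← B·(1+r) − $125.00.
Month 1: interest $17.84; balance after payment $1,970.87.
Month 2: interest $16.92; balance after payment $1,862.78.
Month 3: interest $15.99; balance after payment $1,753.77.
Month 4: interest $15.05; balance after payment $1,643.83.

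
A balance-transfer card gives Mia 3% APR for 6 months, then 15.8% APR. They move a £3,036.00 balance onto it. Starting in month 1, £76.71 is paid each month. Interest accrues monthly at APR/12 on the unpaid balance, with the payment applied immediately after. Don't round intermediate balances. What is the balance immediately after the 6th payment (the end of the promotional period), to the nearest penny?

Promo months 1–6 at r₀ = 3%/12 = 0.0025; months 7+ at r₁ = 15.8%/12 = 0.0131667.
After month 6: iterate B ← B·(1+r₀) − £76.71 for 6 months → £2,618.68.

£2,618.68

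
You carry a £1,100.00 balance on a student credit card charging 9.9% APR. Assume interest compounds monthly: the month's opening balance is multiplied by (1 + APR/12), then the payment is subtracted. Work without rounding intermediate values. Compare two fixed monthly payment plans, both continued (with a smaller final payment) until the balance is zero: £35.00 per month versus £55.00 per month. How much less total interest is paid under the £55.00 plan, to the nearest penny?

Monthly rate r = 9.9%/12 = 0.825% = 0.00825.
At £35.00/mo: n = ⌈−ln(1 − rB₀/P)/ln(1+r)⌉ = 37 payments (last £18.60); total interest = total paid − £1,100.00 = £178.60.
At £55.00/mo: 22 payments (last £52.12); total interest £107.12.
Interest saved = £178.60 − £107.12 = £71.48.

£71.48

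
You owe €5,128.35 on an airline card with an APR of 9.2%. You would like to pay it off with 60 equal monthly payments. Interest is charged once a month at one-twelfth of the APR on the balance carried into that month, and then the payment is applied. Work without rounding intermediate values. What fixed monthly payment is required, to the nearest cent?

Monthly rate r = 9.2%/12 = 0.766667% = 0.00766667.
Level-payment amortization: P = B₀·r / (1 − (1+r)^(−n)) = 5128.35·0.00766667 / (1 − 1.00767^(−60)).
Denominator 1 − (1+r)^(−60) = 0.367607876.
P = 39.3173 / 0.367607876 ≈ 106.95.

€106.95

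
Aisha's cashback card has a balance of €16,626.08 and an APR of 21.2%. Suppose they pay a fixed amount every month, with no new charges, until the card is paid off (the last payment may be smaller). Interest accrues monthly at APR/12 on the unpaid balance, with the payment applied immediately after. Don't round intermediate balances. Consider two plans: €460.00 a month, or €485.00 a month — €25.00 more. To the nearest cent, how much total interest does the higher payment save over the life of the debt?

€960.77

Monthly rate r = 21.2%/12 = 1.76667% = 0.0176667.
At €460.00/mo: n = ⌈−ln(1 − rB₀/P)/ln(1+r)⌉ = 59 payments (last €49.70); total interest = total paid − €16,626.08 = €10,103.62.
At €485.00/mo: 54 payments (last €63.93); total interest €9,142.85.
Interest saved = €10,103.62 − €9,142.85 = €960.77.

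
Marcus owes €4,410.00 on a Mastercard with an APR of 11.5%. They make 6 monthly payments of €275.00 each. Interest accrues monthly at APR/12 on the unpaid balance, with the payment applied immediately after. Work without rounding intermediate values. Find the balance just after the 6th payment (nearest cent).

€2,979.69

Monthly rate r = 11.5%/12 = 0.958333% = 0.00958333.
Each month: B ← B·(1+r) − €275.00.
Month 1: interest €42.26; balance after payment €4,177.26.
Month 2: interest €40.03; balance after payment €3,942.29.
Month 3: interest €37.78; balance after payment €3,705.07.
Month 4: interest €35.51; balance after payment €3,465.58.
Month 5: interest €33.21; balance after payment €3,223.79.
Month 6: interest €30.89; balance after payment €2,979.69.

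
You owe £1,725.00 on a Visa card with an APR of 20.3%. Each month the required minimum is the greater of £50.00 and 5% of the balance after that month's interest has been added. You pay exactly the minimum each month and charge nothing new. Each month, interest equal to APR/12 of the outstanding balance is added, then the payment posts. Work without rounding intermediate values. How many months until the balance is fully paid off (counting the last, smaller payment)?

Monthly rate r = 20.3%/12 = 1.69167% = 0.0169167.
While 5% of the post-interest balance exceeds £50.00, each month B ← (B·(1+r))·(1 − 0.05), i.e. B shrinks by the factor (1+r)·0.95 = 0.96607.
This holds for months 1–17. Entering month 18 the balance is £959.27; 5% of the post-interest balance is now below £50.00, so the flat £50.00 minimum applies from here.
From month 18 a fixed £50.00 at rate r clears £959.27 in 24 more payments. Total: 17 + 24 = 41 months.

41 months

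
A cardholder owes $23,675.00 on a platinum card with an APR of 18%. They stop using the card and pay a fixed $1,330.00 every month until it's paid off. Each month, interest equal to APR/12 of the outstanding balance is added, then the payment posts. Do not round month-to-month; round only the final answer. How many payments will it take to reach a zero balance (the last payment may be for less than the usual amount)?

Monthly rate r = 18%/12 = 1.5% = 0.015.
Recurrence: B ← B·(1+r) − $1,330.00.
Month 1: interest $355.12; balance after payment $22,700.12.
Month 2: interest $340.50; balance after payment $21,710.63.
Closed form: n = −ln(1 − rB₀/P)/ln(1+r) = −ln(0.73299)/ln(1.015) ≈ 20.863, so the balance reaches zero during payment 21.

21 payments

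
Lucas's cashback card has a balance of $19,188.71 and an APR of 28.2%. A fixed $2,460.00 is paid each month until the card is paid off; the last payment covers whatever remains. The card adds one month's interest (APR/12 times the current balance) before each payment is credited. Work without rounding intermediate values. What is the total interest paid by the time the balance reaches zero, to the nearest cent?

Monthly rate r = 28.2%/12 = 2.35% = 0.0235.
Payoff takes n = ⌈−ln(1 − rB₀/P)/ln(1+r)⌉ = ⌈8.718⌉ = 9 payments; the last is $1,770.89.
Total paid = 8·$2,460.00 + $1,770.89 = $21,450.89.
Total interest = total paid − principal = $21,450.89 − $19,188.71 = $2,262.18.

$2,262.18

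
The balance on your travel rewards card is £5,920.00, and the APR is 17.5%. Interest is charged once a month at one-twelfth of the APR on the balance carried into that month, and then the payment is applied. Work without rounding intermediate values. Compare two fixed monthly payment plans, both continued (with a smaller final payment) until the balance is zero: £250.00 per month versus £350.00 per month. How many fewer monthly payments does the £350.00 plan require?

Monthly rate r = 17.5%/12 = 1.45833% = 0.0145833.
At £250.00/mo: n = ⌈−ln(1 − rB₀/P)/ln(1+r)⌉ = 30 payments (last £65.39); total interest = total paid − £5,920.00 = £1,395.39.
At £350.00/mo: 20 payments (last £198.01); total interest £928.01.
Payments saved = 30 − 20 = 10.

10 fewer payments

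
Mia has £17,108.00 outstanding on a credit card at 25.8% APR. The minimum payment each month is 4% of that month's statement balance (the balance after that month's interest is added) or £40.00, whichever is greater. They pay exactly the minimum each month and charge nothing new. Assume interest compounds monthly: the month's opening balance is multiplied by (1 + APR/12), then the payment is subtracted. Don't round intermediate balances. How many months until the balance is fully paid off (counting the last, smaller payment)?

Monthly rate r = 25.8%/12 = 2.15% = 0.0215.
While 4% of the post-interest balance exceeds £40.00, each month B ← (B·(1+r))·(1 − 0.04), i.e. B shrinks by the factor (1+r)·0.96 = 0.98064.
This holds for months 1–147. Entering month 148 the balance is £966.30; 4% of the post-interest balance is now below £40.00, so the flat £40.00 minimum applies from here.
From month 148 a fixed £40.00 at rate r clears £966.30 in 35 more payments. Total: 147 + 35 = 182 months.

182 months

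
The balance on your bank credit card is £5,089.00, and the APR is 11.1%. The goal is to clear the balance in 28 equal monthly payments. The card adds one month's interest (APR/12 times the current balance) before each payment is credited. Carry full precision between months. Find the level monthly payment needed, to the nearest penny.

£207.14

Monthly rate r = 11.1%/12 = 0.925% = 0.00925.
Level-payment amortization: P = B₀·r / (1 − (1+r)^(−n)) = 5089.00·0.00925 / (1 − 1.00925^(−28)).
Denominator 1 − (1+r)^(−28) = 0.227257544.
P = 47.0732 / 0.227257544 ≈ 207.14.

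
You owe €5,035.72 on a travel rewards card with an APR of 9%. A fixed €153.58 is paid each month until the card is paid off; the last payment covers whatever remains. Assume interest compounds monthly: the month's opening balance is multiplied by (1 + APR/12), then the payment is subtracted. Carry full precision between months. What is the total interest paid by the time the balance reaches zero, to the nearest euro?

€766

Monthly rate r = 9%/12 = 0.75% = 0.0075.
Payoff takes n = ⌈−ln(1 − rB₀/P)/ln(1+r)⌉ = ⌈37.775⌉ = 38 payments; the last is €119.07.
Total paid = 37·€153.58 + €119.07 = €5,801.53.
Total interest = total paid − principal = €5,801.53 − €5,035.72 = €765.81.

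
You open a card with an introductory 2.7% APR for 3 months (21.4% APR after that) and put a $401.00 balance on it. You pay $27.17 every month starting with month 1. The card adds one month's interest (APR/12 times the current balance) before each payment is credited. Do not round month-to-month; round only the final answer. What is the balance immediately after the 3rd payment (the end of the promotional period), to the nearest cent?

Promo months 1–3 at r₀ = 2.7%/12 = 0.00225; months 4+ at r₁ = 21.4%/12 = 0.0178333.
After month 3: iterate B ← B·(1+r₀) − $27.17 for 3 months → $322.02.

$322.02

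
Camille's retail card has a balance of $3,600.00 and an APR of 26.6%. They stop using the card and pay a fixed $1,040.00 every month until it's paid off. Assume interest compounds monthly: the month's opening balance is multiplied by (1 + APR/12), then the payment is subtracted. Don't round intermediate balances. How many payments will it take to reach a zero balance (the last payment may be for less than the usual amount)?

Monthly rate r = 26.6%/12 = 2.21667% = 0.0221667.
Recurrence: B ← B·(1+r) − $1,040.00.
Month 1: interest $79.80; balance after payment $2,639.80.
Month 2: interest $58.52; balance after payment $1,658.32.
Month 3: interest $36.76; balance after payment $655.07.
Month 4: interest $14.52; balance after payment $0.00.

4 months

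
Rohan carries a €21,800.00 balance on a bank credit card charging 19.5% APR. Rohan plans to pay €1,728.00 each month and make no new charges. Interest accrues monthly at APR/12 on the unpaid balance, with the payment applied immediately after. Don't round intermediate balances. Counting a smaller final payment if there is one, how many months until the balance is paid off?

15 payments

Monthly rate r = 19.5%/12 = 1.625% = 0.01625.
Recurrence: B ← B·(1+r) − €1,728.00.
Month 1: interest €354.25; balance after payment €20,426.25.
Month 2: interest €331.93; balance after payment €19,030.18.
Closed form: n = −ln(1 − rB₀/P)/ln(1+r) = −ln(0.79499)/ln(1.01625) ≈ 14.233, so the balance reaches zero during payment 15.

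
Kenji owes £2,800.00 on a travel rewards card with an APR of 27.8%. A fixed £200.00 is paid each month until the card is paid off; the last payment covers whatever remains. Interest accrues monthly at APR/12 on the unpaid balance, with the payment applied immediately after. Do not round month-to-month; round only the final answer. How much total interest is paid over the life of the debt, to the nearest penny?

£623.95

Monthly rate r = 27.8%/12 = 2.31667% = 0.0231667.
Payoff takes n = ⌈−ln(1 − rB₀/P)/ln(1+r)⌉ = ⌈17.119⌉ = 18 payments; the last is £23.95.
Total paid = 17·£200.00 + £23.95 = £3,423.95.
Total interest = total paid − principal = £3,423.95 − £2,800.00 = £623.95.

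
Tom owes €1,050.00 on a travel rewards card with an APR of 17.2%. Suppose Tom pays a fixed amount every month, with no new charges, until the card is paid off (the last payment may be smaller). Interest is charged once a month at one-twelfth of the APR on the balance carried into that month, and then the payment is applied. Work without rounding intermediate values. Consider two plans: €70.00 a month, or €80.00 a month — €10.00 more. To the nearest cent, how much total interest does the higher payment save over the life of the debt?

Monthly rate r = 17.2%/12 = 1.43333% = 0.0143333.
At €70.00/mo: n = ⌈−ln(1 − rB₀/P)/ln(1+r)⌉ = 18 payments (last €0.67); total interest = total paid − €1,050.00 = €140.67.
At €80.00/mo: 15 payments (last €51.66); total interest €121.66.
Interest saved = €140.67 − €121.66 = €19.01.

€19.01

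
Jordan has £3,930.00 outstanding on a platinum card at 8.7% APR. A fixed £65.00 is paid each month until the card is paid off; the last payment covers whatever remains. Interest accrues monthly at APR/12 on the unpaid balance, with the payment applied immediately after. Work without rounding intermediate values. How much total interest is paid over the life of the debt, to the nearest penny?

£1,260.69

Monthly rate r = 8.7%/12 = 0.725% = 0.00725.
Payoff takes n = ⌈−ln(1 − rB₀/P)/ln(1+r)⌉ = ⌈79.856⌉ = 80 payments; the last is £55.69.
Total paid = 79·£65.00 + £55.69 = £5,190.69.
Total interest = total paid − principal = £5,190.69 − £3,930.00 = £1,260.69.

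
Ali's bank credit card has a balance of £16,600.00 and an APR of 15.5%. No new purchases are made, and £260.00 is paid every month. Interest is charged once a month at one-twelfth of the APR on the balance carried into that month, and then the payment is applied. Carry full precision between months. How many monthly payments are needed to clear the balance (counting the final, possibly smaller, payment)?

136 months

Monthly rate r = 15.5%/12 = 1.29167% = 0.0129167.
Recurrence: B ← B·(1+r) − £260.00.
Month 1: interest £214.42; balance after payment £16,554.42.
Month 2: interest £213.83; balance after payment £16,508.24.
Closed form: n = −ln(1 − rB₀/P)/ln(1+r) = −ln(0.17532)/ln(1.01292) ≈ 135.667, so the balance reaches zero during payment 136.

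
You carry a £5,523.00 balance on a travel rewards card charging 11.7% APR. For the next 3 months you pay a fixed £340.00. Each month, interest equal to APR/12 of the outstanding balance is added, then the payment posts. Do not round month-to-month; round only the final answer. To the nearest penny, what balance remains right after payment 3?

£4,656.15

Monthly rate r = 11.7%/12 = 0.975% = 0.00975.
Each month: B ← B·(1+r) − £340.00.
Month 1: interest £53.85; balance after payment £5,236.85.
Month 2: interest £51.06; balance after payment £4,947.91.
Month 3: interest £48.24; balance after payment £4,656.15.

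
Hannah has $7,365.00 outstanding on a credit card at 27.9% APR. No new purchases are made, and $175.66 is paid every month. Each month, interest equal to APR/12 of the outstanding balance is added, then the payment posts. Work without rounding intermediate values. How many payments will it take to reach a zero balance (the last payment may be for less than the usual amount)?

161 months

Monthly rate r = 27.9%/12 = 2.325% = 0.02325.
Recurrence: B ← B·(1+r) − $175.66.
Month 1: interest $171.24; balance after payment $7,360.58.
Month 2: interest $171.13; balance after payment $7,356.05.
Closed form: n = −ln(1 − rB₀/P)/ln(1+r) = −ln(0.025184)/ln(1.02325) ≈ 160.181, so the balance reaches zero during payment 161.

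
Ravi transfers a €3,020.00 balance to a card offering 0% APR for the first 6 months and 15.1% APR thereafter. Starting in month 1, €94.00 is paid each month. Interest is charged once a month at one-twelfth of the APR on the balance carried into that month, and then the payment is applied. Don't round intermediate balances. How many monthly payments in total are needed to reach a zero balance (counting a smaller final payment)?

38 payments

Promo months 1–6 at r₀ = 0%/12 = 0; months 7+ at r₁ = 15.1%/12 = 0.0125833.
After month 6 (no interest yet): B = €3,020.00 − 6·€94.00 = €2,456.00.
Then at r₁ with €94.00/mo: n₂ = −ln(1 − r₁·B/P)/ln(1+r₁) ≈ 31.88 → 32 more payments.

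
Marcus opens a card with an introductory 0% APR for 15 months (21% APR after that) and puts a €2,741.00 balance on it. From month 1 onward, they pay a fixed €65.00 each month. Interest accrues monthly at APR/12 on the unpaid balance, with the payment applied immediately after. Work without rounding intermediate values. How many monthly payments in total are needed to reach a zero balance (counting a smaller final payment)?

Promo months 1–15 at r₀ = 0%/12 = 0; months 16+ at r₁ = 21%/12 = 0.0175.
After month 15 (no interest yet): B = €2,741.00 − 15·€65.00 = €1,766.00.
Then at r₁ with €65.00/mo: n₂ = −ln(1 − r₁·B/P)/ln(1+r₁) ≈ 37.19 → 38 more payments.

53 months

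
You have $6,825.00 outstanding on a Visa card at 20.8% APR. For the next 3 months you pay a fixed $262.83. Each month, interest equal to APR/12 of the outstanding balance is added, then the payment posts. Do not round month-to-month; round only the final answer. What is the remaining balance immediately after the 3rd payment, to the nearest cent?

$6,383.85

Monthly rate r = 20.8%/12 = 1.73333% = 0.0173333.
Each month: B ← B·(1+r) − $262.83.
Month 1: interest $118.30; balance after payment $6,680.47.
Month 2: interest $115.79; balance after payment $6,533.43.
Month 3: interest $113.25; balance after payment $6,383.85.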